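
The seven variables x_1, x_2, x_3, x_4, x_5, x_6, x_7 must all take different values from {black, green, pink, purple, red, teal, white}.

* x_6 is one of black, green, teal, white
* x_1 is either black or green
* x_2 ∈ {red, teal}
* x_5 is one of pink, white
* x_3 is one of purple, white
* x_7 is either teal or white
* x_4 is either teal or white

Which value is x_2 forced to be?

Among the 7 variables, pink fits only x_5 (and all 7 values in {black, green, pink, purple, red, teal, white} must be used), so x_5 = pink.
Among the 6 still-open variables, purple fits only x_3 (and all 6 values in {black, green, purple, red, teal, white} must be used), so x_3 = purple.
The 5 still-open variables draw from only 5 values {black, green, red, teal, white}, so each is used; only x_2 can be red, hence x_2 = red.

red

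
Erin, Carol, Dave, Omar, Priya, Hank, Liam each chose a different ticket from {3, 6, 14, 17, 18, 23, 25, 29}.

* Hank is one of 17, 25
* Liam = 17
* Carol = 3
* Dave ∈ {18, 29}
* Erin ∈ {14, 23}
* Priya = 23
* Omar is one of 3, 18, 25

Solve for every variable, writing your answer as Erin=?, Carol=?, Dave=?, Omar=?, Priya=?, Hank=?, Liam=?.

Carol has just one choice, so Carol = 3. Strike 3 from Omar.
Priya's domain is down to {23}, so Priya = 23. Eliminate 23 elsewhere: Erin.
Liam's domain is down to {17}, so Liam = 17. Eliminate 17 elsewhere: Hank.
Erin has just one choice, so Erin = 14.
Hank's domain is down to {25}, so Hank = 25. Eliminate 25 elsewhere: Omar.
Omar must be 18 (only option left). So Dave can't be 18.
That leaves Dave = 29.

Erin=14, Carol=3, Dave=29, Omar=18, Priya=23, Hank=25, Liam=17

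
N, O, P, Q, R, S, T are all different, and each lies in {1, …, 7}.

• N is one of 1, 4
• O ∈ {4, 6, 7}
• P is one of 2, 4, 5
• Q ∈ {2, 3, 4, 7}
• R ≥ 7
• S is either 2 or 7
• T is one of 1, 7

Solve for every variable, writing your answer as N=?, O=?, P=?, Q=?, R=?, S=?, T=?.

R's domain is down to {7}, so R = 7. Strike 7 from O, Q, S, T.
S must be 2 (only option left). Eliminate 2 elsewhere: P, Q.
T has just one choice, so T = 1. Strike 1 from N.
That leaves N = 4. Remove 4 from O, P, Q.
O has just one choice, so O = 6.
That leaves P = 5.
Q has just one choice, so Q = 3.

N=4, O=6, P=5, Q=3, R=7, S=2, T=1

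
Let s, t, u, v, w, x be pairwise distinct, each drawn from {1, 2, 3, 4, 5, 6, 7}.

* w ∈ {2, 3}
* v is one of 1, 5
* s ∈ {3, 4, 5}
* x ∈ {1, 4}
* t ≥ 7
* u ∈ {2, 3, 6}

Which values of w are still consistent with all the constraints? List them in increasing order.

2, 3

t's domain is down to {7}, so t = 7.
No further eliminations apply; w can still be any of 2, 3.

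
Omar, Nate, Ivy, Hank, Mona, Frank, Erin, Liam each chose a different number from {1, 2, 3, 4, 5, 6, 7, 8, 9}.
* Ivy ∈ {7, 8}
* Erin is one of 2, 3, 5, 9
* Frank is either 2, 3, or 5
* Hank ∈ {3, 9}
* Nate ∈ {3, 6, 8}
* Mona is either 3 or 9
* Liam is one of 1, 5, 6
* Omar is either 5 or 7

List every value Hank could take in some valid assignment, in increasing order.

3, 9

Among the 8 variables, 1 fits only Liam (and all 8 values in {1, 2, 3, 5, 6, 7, 8, 9} must be used), so Liam = 1.
The 7 still-open variables together cover exactly {2, 3, 5, 6, 7, 8, 9} — 7 values for 7 variables — and 6 appears only in Nate's list, so Nate = 6.
Among the 6 still-open variables, 8 fits only Ivy (and all 6 values in {2, 3, 5, 7, 8, 9} must be used), so Ivy = 8.
The 5 still-open variables together cover exactly {2, 3, 5, 7, 9} — 5 values for 5 variables — and 7 appears only in Omar's list, so Omar = 7.
Hank and Mona share exactly the 2 values {3, 9}; by pigeonhole those values go to them, so strike 3, 9 from Frank, Erin.
No further eliminations apply; Hank can still be any of 3, 9.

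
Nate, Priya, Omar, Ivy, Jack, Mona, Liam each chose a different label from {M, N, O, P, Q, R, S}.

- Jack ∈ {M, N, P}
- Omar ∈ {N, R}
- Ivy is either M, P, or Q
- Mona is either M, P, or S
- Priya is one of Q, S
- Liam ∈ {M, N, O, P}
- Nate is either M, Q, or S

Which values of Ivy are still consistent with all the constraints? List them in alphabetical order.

M, P, Q

Among the 7 variables, O fits only Liam (and all 7 values in {M, N, O, P, Q, R, S} must be used), so Liam = O.
The 6 still-open variables draw from only 6 values {M, N, P, Q, R, S}, so each is used; only Omar can be R, hence Omar = R.
Among the 5 still-open variables, N fits only Jack (and all 5 values in {M, N, P, Q, S} must be used), so Jack = N.
No further eliminations apply; Ivy can still be any of M, P, Q.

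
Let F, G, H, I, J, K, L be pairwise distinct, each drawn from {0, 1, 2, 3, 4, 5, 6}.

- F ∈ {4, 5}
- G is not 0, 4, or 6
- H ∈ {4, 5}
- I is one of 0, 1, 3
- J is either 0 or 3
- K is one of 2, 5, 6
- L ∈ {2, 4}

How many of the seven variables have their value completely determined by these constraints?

The 7 variables together cover exactly {0, 1, 2, 3, 4, 5, 6} — 7 values for 7 variables — and 6 appears only in K's list, so K = 6.
F and H between them cover only {4, 5} — a naked pair. Remove those values from G, L.
L has just one choice, so L = 2. Remove 2 from G.
Determined: K=6, L=2. The other variables each still have more than one consistent value. That makes 2.

2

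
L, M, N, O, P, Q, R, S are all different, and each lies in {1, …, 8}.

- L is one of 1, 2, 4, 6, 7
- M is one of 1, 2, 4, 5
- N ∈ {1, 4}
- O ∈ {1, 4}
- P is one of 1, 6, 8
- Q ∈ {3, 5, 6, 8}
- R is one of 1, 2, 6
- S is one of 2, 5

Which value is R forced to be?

6

Among the 8 variables, 3 fits only Q (and all 8 values in {1, 2, 3, 4, 5, 6, 7, 8} must be used), so Q = 3.
The 7 still-open variables draw from only 7 values {1, 2, 4, 5, 6, 7, 8}, so each is used; only L can be 7, hence L = 7.
The 6 still-open variables together cover exactly {1, 2, 4, 5, 6, 8} — 6 values for 6 variables — and 8 appears only in P's list, so P = 8.
The 5 still-open variables draw from only 5 values {1, 2, 4, 5, 6}, so each is used; only R can be 6, hence R = 6.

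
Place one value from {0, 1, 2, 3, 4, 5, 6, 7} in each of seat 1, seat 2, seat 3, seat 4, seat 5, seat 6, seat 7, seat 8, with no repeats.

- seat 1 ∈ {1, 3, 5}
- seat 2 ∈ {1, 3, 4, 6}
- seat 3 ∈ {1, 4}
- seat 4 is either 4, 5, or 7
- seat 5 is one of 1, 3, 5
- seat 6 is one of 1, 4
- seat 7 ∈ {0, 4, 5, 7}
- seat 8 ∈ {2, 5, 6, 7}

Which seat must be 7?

seat 4

Among the 8 variables, 0 fits only seat 7 (and all 8 values in {0, 1, 2, 3, 4, 5, 6, 7} must be used), so seat 7 = 0.
The 7 still-open variables draw from only 7 values {1, 2, 3, 4, 5, 6, 7}, so each is used; only seat 8 can be 2, hence seat 8 = 2.
Among the 6 still-open variables, 6 fits only seat 2 (and all 6 values in {1, 3, 4, 5, 6, 7} must be used), so seat 2 = 6.
Among the 5 still-open variables, 7 fits only seat 4 (and all 5 values in {1, 3, 4, 5, 7} must be used), so seat 4 = 7.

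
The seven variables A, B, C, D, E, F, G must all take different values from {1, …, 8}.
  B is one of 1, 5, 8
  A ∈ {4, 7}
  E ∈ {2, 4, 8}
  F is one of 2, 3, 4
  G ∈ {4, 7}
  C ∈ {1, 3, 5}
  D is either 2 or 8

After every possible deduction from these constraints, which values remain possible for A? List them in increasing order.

4, 7

The 2 variables A and G are confined to {4, 7}, which locks those values in; drop them from E, F.
The 2 variables D and E are confined to {2, 8}, which locks those values in; drop them from B, F.
F must be 3 (only option left). Remove 3 from C.
No further eliminations apply; A can still be any of 4, 7.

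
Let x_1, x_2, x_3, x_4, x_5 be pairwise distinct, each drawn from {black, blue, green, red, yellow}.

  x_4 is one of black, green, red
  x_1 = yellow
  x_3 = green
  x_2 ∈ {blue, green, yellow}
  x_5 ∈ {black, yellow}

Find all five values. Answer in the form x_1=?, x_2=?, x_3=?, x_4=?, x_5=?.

x_1=yellow, x_2=blue, x_3=green, x_4=red, x_5=black

x_1's domain is down to {yellow}, so x_1 = yellow. So x_2, x_5 can't be yellow.
That leaves x_3 = green. Remove green from x_2, x_4.
x_5 must be black (only option left). Eliminate black elsewhere: x_4.
x_2 has just one choice, so x_2 = blue.
That leaves x_4 = red.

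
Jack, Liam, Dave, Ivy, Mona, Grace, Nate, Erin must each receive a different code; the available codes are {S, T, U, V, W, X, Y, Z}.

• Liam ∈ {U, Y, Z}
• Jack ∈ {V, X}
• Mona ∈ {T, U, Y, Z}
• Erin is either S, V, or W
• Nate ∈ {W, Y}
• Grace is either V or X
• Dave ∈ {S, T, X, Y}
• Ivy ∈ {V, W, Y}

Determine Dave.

Jack and Grace share exactly the 2 values {V, X}; by pigeonhole those values go to them, so strike V, X from Dave, Ivy, Erin.
The 2 variables Ivy and Nate are confined to {W, Y}, which locks those values in; drop them from Liam, Dave, Mona, Erin.
That leaves Erin = S. Remove S from Dave.
So Dave = T.

T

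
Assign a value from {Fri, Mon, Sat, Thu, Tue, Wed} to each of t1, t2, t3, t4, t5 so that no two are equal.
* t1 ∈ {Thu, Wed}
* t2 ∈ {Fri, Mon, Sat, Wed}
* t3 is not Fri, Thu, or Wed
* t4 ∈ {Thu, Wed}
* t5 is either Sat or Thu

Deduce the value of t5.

Sat

The 2 variables t1 and t4 are confined to {Thu, Wed}, which locks those values in; drop them from t2, t5.
So t5 = Sat.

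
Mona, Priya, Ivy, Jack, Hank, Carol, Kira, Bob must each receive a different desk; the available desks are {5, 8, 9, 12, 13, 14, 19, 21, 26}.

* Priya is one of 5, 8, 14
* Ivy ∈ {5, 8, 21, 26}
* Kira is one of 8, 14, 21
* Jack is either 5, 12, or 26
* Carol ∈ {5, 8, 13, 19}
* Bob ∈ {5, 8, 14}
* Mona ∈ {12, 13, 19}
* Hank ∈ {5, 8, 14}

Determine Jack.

Priya, Hank, Bob share exactly the 3 values {5, 8, 14}; by pigeonhole those values go to them, so strike 5, 8, 14 from Ivy, Jack, Carol, Kira.
Kira's domain is down to {21}, so Kira = 21. Remove 21 from Ivy.
Ivy's domain is down to {26}, so Ivy = 26. Strike 26 from Jack.
So Jack = 12.

12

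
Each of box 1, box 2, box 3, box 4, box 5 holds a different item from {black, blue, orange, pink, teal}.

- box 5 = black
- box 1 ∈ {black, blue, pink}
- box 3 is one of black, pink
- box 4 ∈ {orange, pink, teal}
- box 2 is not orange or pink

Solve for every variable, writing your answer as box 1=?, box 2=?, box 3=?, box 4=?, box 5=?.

box 1=blue, box 2=teal, box 3=pink, box 4=orange, box 5=black

box 5's domain is down to {black}, so box 5 = black. So box 1, box 2, box 3 can't be black.
box 3 must be pink (only option left). Remove pink from box 1, box 4.
box 1 has just one choice, so box 1 = blue. Strike blue from box 2.
box 2 must be teal (only option left). So box 4 can't be teal.
That leaves box 4 = orange.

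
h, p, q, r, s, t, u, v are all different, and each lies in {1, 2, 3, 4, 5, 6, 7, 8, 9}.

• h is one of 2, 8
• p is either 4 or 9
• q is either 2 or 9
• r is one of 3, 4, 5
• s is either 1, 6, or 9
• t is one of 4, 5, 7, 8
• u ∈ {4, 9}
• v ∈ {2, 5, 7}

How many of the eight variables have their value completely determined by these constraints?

The 2 variables p and u are confined to {4, 9}, which locks those values in; drop them from q, r, s, t.
q must be 2 (only option left). Strike 2 from h, v.
h's domain is down to {8}, so h = 8. Eliminate 8 elsewhere: t.
t and v share exactly the 2 values {5, 7}; by pigeonhole those values go to them, so strike 5, 7 from r.
r's domain is down to {3}, so r = 3.
Determined: h=8, q=2, r=3. The other variables each still have more than one consistent value. That makes 3.

3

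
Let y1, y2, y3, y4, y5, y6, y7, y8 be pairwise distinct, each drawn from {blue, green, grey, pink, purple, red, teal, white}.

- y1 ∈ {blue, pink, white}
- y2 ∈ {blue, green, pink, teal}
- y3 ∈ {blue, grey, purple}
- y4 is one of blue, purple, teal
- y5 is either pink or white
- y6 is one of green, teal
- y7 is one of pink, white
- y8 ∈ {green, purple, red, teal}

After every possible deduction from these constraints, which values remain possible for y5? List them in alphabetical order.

The 8 variables draw from only 8 values {blue, green, grey, pink, purple, red, teal, white}, so each is used; only y3 can be grey, hence y3 = grey.
The 7 still-open variables draw from only 7 values {blue, green, pink, purple, red, teal, white}, so each is used; only y8 can be red, hence y8 = red.
The 6 still-open variables together cover exactly {blue, green, pink, purple, teal, white} — 6 values for 6 variables — and purple appears only in y4's list, so y4 = purple.
y5 and y7 between them cover only {pink, white} — a naked pair. Remove those values from y1, y2.
That leaves y1 = blue. Eliminate blue elsewhere: y2.
No further eliminations apply; y5 can still be any of pink, white.

pink, white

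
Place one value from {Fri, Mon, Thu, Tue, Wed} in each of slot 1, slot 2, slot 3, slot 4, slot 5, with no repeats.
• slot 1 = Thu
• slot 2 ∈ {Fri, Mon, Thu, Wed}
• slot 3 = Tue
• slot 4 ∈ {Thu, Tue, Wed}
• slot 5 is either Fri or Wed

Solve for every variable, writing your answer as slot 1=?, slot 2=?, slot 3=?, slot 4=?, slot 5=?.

slot 1=Thu, slot 2=Mon, slot 3=Tue, slot 4=Wed, slot 5=Fri

slot 1 has just one choice, so slot 1 = Thu. Eliminate Thu elsewhere: slot 2, slot 4.
slot 3 must be Tue (only option left). Remove Tue from slot 4.
That leaves slot 4 = Wed. So slot 2, slot 5 can't be Wed.
slot 5 must be Fri (only option left). Eliminate Fri elsewhere: slot 2.
slot 2 has just one choice, so slot 2 = Mon.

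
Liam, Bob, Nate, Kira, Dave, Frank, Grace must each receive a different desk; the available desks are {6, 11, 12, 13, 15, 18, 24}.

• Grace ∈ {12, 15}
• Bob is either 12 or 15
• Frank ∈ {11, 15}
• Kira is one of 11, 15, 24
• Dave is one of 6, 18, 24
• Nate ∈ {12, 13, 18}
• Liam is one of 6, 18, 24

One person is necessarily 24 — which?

Kira

The 7 variables draw from only 7 values {6, 11, 12, 13, 15, 18, 24}, so each is used; only Nate can be 13, hence Nate = 13.
Bob and Grace share exactly the 2 values {12, 15}; by pigeonhole those values go to them, so strike 12, 15 from Kira, Frank.
Frank's domain is down to {11}, so Frank = 11. So Kira can't be 11.
So 24 goes to Kira.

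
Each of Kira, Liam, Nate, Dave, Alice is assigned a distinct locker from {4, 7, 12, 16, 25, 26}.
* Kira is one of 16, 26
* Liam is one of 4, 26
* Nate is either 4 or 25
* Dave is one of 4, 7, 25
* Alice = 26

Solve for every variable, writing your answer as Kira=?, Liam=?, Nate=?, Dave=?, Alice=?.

Kira=16, Liam=4, Nate=25, Dave=7, Alice=26

Alice has just one choice, so Alice = 26. Remove 26 from Kira, Liam.
Kira has just one choice, so Kira = 16.
Liam must be 4 (only option left). Strike 4 from Nate, Dave.
Nate's domain is down to {25}, so Nate = 25. Remove 25 from Dave.
Dave's domain is down to {7}, so Dave = 7.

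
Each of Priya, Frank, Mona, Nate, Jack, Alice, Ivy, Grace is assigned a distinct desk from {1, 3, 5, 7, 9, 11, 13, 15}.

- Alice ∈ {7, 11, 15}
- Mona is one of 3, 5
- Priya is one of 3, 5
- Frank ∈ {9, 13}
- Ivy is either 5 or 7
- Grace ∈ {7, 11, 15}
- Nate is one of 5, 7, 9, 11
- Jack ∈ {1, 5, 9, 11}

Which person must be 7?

The 8 variables draw from only 8 values {1, 3, 5, 7, 9, 11, 13, 15}, so each is used; only Jack can be 1, hence Jack = 1.
Among the 7 still-open variables, 13 fits only Frank (and all 7 values in {3, 5, 7, 9, 11, 13, 15} must be used), so Frank = 13.
Among the 6 still-open variables, 9 fits only Nate (and all 6 values in {3, 5, 7, 9, 11, 15} must be used), so Nate = 9.
Priya and Mona share exactly the 2 values {3, 5}; by pigeonhole those values go to them, so strike 3, 5 from Ivy.
So 7 goes to Ivy.

Ivy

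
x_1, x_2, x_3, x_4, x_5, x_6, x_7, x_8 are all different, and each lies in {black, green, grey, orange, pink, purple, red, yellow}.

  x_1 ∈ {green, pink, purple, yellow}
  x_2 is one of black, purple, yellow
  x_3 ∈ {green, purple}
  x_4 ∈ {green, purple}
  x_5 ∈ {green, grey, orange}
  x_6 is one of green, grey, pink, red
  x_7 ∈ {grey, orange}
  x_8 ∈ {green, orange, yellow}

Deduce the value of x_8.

The 8 variables draw from only 8 values {black, green, grey, orange, pink, purple, red, yellow}, so each is used; only x_2 can be black, hence x_2 = black.
The 7 still-open variables together cover exactly {green, grey, orange, pink, purple, red, yellow} — 7 values for 7 variables — and red appears only in x_6's list, so x_6 = red.
The 6 still-open variables together cover exactly {green, grey, orange, pink, purple, yellow} — 6 values for 6 variables — and pink appears only in x_1's list, so x_1 = pink.
Among the 5 still-open variables, yellow fits only x_8 (and all 5 values in {green, grey, orange, purple, yellow} must be used), so x_8 = yellow.

yellow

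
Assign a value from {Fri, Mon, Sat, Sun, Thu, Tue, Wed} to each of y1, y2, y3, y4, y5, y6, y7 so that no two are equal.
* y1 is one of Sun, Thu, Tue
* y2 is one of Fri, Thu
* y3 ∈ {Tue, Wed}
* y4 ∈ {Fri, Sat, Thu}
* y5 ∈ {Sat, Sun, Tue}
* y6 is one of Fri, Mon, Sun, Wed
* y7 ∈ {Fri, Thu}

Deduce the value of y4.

The 7 variables draw from only 7 values {Fri, Mon, Sat, Sun, Thu, Tue, Wed}, so each is used; only y6 can be Mon, hence y6 = Mon.
The 6 still-open variables together cover exactly {Fri, Sat, Sun, Thu, Tue, Wed} — 6 values for 6 variables — and Wed appears only in y3's list, so y3 = Wed.
y2 and y7 between them cover only {Fri, Thu} — a naked pair. Remove those values from y1, y4.
So y4 = Sat.

Sat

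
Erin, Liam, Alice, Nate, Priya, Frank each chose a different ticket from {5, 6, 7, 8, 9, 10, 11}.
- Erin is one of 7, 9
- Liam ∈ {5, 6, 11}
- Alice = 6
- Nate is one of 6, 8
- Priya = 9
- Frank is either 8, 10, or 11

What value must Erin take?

7

Alice has just one choice, so Alice = 6. Eliminate 6 elsewhere: Liam, Nate.
That leaves Nate = 8. Eliminate 8 elsewhere: Frank.
Priya's domain is down to {9}, so Priya = 9. Eliminate 9 elsewhere: Erin.
So Erin = 7.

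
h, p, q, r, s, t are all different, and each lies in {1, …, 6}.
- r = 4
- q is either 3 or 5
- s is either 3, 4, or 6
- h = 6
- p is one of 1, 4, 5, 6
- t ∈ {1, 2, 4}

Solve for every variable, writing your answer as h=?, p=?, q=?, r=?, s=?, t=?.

h has just one choice, so h = 6. Remove 6 from p, s.
r's domain is down to {4}, so r = 4. Eliminate 4 elsewhere: p, s, t.
s's domain is down to {3}, so s = 3. So q can't be 3.
q must be 5 (only option left). So p can't be 5.
p has just one choice, so p = 1. So t can't be 1.
t has just one choice, so t = 2.

h=6, p=1, q=5, r=4, s=3, t=2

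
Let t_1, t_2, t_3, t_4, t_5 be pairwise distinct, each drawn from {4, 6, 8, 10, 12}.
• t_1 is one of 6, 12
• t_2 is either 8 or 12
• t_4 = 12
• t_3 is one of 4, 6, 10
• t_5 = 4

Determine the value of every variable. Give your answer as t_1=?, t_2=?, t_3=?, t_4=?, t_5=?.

t_1=6, t_2=8, t_3=10, t_4=12, t_5=4

t_4 has just one choice, so t_4 = 12. Remove 12 from t_1, t_2.
t_5 has just one choice, so t_5 = 4. So t_3 can't be 4.
t_1's domain is down to {6}, so t_1 = 6. Eliminate 6 elsewhere: t_3.
t_2 has just one choice, so t_2 = 8.
t_3's domain is down to {10}, so t_3 = 10.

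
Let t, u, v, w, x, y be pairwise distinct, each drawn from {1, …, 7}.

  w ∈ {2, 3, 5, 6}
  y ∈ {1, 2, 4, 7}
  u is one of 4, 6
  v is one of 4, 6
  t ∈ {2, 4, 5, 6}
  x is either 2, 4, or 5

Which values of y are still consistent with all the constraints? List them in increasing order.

1, 7

u and v share exactly the 2 values {4, 6}; by pigeonhole those values go to them, so strike 4, 6 from t, w, x, y.
t and x between them cover only {2, 5} — a naked pair. Remove those values from w, y.
That leaves w = 3.
No further eliminations apply; y can still be any of 1, 7.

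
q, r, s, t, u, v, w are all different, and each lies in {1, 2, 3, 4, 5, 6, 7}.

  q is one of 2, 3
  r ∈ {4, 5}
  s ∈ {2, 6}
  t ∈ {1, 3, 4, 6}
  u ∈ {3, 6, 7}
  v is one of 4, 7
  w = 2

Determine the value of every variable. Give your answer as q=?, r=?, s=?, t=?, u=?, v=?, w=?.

w must be 2 (only option left). Strike 2 from q, s.
That leaves q = 3. Strike 3 from t, u.
s has just one choice, so s = 6. Strike 6 from t, u.
u's domain is down to {7}, so u = 7. Remove 7 from v.
v's domain is down to {4}, so v = 4. So r, t can't be 4.
That leaves r = 5.
That leaves t = 1.

q=3, r=5, s=6, t=1, u=7, v=4, w=2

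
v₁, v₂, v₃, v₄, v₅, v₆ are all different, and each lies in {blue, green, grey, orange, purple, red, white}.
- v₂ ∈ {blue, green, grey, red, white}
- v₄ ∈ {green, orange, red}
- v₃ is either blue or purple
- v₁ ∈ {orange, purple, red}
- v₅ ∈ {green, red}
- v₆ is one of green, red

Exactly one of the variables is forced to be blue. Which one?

v₃

v₅ and v₆ between them cover only {green, red} — a naked pair. Remove those values from v₁, v₂, v₄.
That leaves v₄ = orange. So v₁ can't be orange.
v₁'s domain is down to {purple}, so v₁ = purple. Strike purple from v₃.
So blue goes to v₃.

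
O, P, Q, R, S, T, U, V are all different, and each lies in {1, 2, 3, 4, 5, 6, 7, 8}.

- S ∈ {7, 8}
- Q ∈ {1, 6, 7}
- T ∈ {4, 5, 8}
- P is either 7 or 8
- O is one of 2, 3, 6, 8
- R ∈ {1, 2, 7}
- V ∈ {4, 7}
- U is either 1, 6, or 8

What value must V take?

The 8 variables together cover exactly {1, 2, 3, 4, 5, 6, 7, 8} — 8 values for 8 variables — and 3 appears only in O's list, so O = 3.
The 7 still-open variables together cover exactly {1, 2, 4, 5, 6, 7, 8} — 7 values for 7 variables — and 2 appears only in R's list, so R = 2.
Among the 6 still-open variables, 5 fits only T (and all 6 values in {1, 4, 5, 6, 7, 8} must be used), so T = 5.
The 5 still-open variables together cover exactly {1, 4, 6, 7, 8} — 5 values for 5 variables — and 4 appears only in V's list, so V = 4.

4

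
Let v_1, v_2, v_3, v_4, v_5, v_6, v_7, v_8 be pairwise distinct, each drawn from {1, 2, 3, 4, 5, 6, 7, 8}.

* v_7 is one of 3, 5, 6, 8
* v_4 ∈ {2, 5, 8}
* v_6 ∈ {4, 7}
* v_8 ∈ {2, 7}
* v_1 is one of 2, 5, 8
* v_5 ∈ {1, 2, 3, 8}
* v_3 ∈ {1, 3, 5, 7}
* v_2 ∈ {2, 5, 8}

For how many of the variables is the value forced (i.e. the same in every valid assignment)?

3

The 8 variables draw from only 8 values {1, 2, 3, 4, 5, 6, 7, 8}, so each is used; only v_6 can be 4, hence v_6 = 4.
The 7 still-open variables draw from only 7 values {1, 2, 3, 5, 6, 7, 8}, so each is used; only v_7 can be 6, hence v_7 = 6.
The 3 variables v_1, v_2, v_4 are confined to {2, 5, 8}, which locks those values in; drop them from v_3, v_5, v_8.
v_8 has just one choice, so v_8 = 7. So v_3 can't be 7.
Determined: v_6=4, v_7=6, v_8=7. The other variables each still have more than one consistent value. That makes 3.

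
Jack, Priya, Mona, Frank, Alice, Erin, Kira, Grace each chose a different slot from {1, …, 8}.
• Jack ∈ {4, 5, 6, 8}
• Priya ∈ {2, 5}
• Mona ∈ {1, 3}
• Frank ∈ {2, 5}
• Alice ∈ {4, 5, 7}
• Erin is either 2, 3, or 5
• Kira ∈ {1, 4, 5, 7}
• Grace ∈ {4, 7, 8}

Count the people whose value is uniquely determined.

The 8 variables together cover exactly {1, 2, 3, 4, 5, 6, 7, 8} — 8 values for 8 variables — and 6 appears only in Jack's list, so Jack = 6.
Among the 7 still-open variables, 8 fits only Grace (and all 7 values in {1, 2, 3, 4, 5, 7, 8} must be used), so Grace = 8.
Priya and Frank share exactly the 2 values {2, 5}; by pigeonhole those values go to them, so strike 2, 5 from Alice, Erin, Kira.
That leaves Erin = 3. Remove 3 from Mona.
Mona's domain is down to {1}, so Mona = 1. Eliminate 1 elsewhere: Kira.
Determined: Jack=6, Mona=1, Erin=3, Grace=8. The other people each still have more than one consistent value. That makes 4.

4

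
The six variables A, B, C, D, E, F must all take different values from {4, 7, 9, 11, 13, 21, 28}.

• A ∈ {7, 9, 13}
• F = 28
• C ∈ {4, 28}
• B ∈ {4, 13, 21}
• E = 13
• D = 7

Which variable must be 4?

D's domain is down to {7}, so D = 7. So A can't be 7.
E must be 13 (only option left). Eliminate 13 elsewhere: A, B.
F must be 28 (only option left). Eliminate 28 elsewhere: C.
So 4 goes to C.

C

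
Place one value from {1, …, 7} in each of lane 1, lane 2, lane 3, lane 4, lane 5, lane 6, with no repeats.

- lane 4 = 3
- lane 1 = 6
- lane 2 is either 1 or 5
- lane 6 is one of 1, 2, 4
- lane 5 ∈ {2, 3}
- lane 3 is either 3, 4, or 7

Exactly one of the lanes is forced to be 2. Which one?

lane 1 has just one choice, so lane 1 = 6.
lane 4's domain is down to {3}, so lane 4 = 3. So lane 3, lane 5 can't be 3.
So 2 goes to lane 5.

lane 5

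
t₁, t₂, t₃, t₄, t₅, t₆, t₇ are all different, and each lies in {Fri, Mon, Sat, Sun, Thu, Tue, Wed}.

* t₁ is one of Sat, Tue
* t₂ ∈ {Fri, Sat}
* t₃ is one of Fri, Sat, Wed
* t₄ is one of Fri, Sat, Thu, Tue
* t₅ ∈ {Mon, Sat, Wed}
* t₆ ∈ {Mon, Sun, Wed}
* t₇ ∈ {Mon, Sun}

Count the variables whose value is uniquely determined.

2

The 7 variables together cover exactly {Fri, Mon, Sat, Sun, Thu, Tue, Wed} — 7 values for 7 variables — and Thu appears only in t₄'s list, so t₄ = Thu.
Among the 6 still-open variables, Tue fits only t₁ (and all 6 values in {Fri, Mon, Sat, Sun, Tue, Wed} must be used), so t₁ = Tue.
Determined: t₁=Tue, t₄=Thu. The other variables each still have more than one consistent value. That makes 2.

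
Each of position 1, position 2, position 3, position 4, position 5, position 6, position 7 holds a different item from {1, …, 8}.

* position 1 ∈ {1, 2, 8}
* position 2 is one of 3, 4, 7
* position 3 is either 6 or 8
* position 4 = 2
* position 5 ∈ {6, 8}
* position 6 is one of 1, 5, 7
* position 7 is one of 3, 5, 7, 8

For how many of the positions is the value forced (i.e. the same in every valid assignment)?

position 4 must be 2 (only option left). So position 1 can't be 2.
The 2 variables position 3 and position 5 are confined to {6, 8}, which locks those values in; drop them from position 1, position 7.
position 1 has just one choice, so position 1 = 1. Eliminate 1 elsewhere: position 6.
Determined: position 1=1, position 4=2. The other positions each still have more than one consistent value. That makes 2.

2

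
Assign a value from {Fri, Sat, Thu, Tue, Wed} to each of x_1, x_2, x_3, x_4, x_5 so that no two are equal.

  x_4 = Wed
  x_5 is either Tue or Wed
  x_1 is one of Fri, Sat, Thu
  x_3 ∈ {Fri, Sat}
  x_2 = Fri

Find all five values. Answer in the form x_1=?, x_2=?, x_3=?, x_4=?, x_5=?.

x_1=Thu, x_2=Fri, x_3=Sat, x_4=Wed, x_5=Tue

x_2 must be Fri (only option left). So x_1, x_3 can't be Fri.
x_3 must be Sat (only option left). Strike Sat from x_1.
x_4 must be Wed (only option left). Eliminate Wed elsewhere: x_5.
x_5 must be Tue (only option left).
x_1 has just one choice, so x_1 = Thu.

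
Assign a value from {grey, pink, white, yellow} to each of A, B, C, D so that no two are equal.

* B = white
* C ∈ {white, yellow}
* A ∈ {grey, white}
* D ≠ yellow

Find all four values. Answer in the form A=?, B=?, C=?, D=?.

A=grey, B=white, C=yellow, D=pink

B's domain is down to {white}, so B = white. Remove white from A, C, D.
C must be yellow (only option left).
That leaves A = grey. So D can't be grey.
D has just one choice, so D = pink.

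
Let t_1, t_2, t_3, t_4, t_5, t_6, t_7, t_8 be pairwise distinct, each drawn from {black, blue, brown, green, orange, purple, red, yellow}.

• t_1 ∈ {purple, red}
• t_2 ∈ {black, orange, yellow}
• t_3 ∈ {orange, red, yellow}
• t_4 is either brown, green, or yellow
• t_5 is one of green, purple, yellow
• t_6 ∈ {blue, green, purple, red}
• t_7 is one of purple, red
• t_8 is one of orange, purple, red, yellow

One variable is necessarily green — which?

The 8 variables draw from only 8 values {black, blue, brown, green, orange, purple, red, yellow}, so each is used; only t_2 can be black, hence t_2 = black.
The 7 still-open variables together cover exactly {blue, brown, green, orange, purple, red, yellow} — 7 values for 7 variables — and blue appears only in t_6's list, so t_6 = blue.
The 6 still-open variables draw from only 6 values {brown, green, orange, purple, red, yellow}, so each is used; only t_4 can be brown, hence t_4 = brown.
The 5 still-open variables together cover exactly {green, orange, purple, red, yellow} — 5 values for 5 variables — and green appears only in t_5's list, so t_5 = green.

t_5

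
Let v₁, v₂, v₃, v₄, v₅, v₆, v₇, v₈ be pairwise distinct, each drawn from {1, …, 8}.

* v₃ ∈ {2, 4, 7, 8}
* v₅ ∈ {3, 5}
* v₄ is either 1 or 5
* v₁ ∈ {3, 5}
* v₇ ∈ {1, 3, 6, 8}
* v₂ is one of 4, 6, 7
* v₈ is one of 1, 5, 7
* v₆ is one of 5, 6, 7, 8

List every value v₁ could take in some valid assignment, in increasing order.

The 8 variables together cover exactly {1, 2, 3, 4, 5, 6, 7, 8} — 8 values for 8 variables — and 2 appears only in v₃'s list, so v₃ = 2.
The 7 still-open variables draw from only 7 values {1, 3, 4, 5, 6, 7, 8}, so each is used; only v₂ can be 4, hence v₂ = 4.
The 2 variables v₁ and v₅ are confined to {3, 5}, which locks those values in; drop them from v₄, v₆, v₇, v₈.
That leaves v₄ = 1. Eliminate 1 elsewhere: v₇, v₈.
v₈ must be 7 (only option left). Eliminate 7 elsewhere: v₆.
No further eliminations apply; v₁ can still be any of 3, 5.

3, 5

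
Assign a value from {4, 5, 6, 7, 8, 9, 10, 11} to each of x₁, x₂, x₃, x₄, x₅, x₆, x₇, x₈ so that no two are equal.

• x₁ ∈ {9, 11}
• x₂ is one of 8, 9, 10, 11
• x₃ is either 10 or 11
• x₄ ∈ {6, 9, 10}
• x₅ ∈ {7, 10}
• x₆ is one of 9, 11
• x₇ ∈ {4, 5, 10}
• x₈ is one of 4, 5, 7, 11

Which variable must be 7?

Among the 8 variables, 6 fits only x₄ (and all 8 values in {4, 5, 6, 7, 8, 9, 10, 11} must be used), so x₄ = 6.
The 7 still-open variables together cover exactly {4, 5, 7, 8, 9, 10, 11} — 7 values for 7 variables — and 8 appears only in x₂'s list, so x₂ = 8.
The 2 variables x₁ and x₆ are confined to {9, 11}, which locks those values in; drop them from x₃, x₈.
x₃ must be 10 (only option left). Remove 10 from x₅, x₇.
So 7 goes to x₅.

x₅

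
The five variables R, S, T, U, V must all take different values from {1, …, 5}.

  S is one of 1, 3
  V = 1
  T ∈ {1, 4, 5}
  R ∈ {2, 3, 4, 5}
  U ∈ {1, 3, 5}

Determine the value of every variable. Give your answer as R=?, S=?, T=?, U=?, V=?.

V has just one choice, so V = 1. Strike 1 from S, T, U.
That leaves S = 3. Strike 3 from R, U.
U's domain is down to {5}, so U = 5. Strike 5 from R, T.
T's domain is down to {4}, so T = 4. Strike 4 from R.
R has just one choice, so R = 2.

R=2, S=3, T=4, U=5, V=1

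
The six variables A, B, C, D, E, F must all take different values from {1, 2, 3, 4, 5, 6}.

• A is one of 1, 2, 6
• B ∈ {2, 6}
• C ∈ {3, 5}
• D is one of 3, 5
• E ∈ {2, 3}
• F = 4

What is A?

F's domain is down to {4}, so F = 4.
The 5 still-open variables together cover exactly {1, 2, 3, 5, 6} — 5 values for 5 variables — and 1 appears only in A's list, so A = 1.

1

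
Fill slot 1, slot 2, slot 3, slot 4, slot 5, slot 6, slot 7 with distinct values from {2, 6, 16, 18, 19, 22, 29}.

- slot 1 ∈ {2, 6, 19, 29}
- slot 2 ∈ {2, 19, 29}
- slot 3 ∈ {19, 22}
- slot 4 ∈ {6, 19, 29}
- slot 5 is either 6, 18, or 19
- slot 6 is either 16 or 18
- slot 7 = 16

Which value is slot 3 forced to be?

slot 7's domain is down to {16}, so slot 7 = 16. Eliminate 16 elsewhere: slot 6.
slot 6's domain is down to {18}, so slot 6 = 18. Eliminate 18 elsewhere: slot 5.
The 5 still-open variables together cover exactly {2, 6, 19, 22, 29} — 5 values for 5 variables — and 22 appears only in slot 3's list, so slot 3 = 22.

22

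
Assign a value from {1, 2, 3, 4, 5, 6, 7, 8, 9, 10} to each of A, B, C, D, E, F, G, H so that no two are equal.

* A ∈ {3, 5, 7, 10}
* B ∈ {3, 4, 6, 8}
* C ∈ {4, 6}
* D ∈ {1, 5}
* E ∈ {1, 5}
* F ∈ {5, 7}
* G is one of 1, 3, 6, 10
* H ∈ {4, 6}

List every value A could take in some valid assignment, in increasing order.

3, 10

Among the 8 variables, 8 fits only B (and all 8 values in {1, 3, 4, 5, 6, 7, 8, 10} must be used), so B = 8.
The 2 variables C and H are confined to {4, 6}, which locks those values in; drop them from G.
The 2 variables D and E are confined to {1, 5}, which locks those values in; drop them from A, F, G.
F's domain is down to {7}, so F = 7. Remove 7 from A.
No further eliminations apply; A can still be any of 3, 10.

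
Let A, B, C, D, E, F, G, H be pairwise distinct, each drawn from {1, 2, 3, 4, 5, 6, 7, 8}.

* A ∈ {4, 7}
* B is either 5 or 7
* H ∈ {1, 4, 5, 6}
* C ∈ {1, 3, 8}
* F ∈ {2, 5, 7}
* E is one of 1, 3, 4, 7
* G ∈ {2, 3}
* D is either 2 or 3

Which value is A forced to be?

The 8 variables draw from only 8 values {1, 2, 3, 4, 5, 6, 7, 8}, so each is used; only H can be 6, hence H = 6.
The 7 still-open variables draw from only 7 values {1, 2, 3, 4, 5, 7, 8}, so each is used; only C can be 8, hence C = 8.
The 6 still-open variables together cover exactly {1, 2, 3, 4, 5, 7} — 6 values for 6 variables — and 1 appears only in E's list, so E = 1.
The 5 still-open variables draw from only 5 values {2, 3, 4, 5, 7}, so each is used; only A can be 4, hence A = 4.

4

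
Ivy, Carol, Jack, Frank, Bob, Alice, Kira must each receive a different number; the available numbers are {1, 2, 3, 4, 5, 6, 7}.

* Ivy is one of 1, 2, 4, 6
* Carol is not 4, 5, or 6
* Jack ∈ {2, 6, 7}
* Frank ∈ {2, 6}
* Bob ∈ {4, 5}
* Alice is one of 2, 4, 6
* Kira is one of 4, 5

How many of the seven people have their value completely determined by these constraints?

3

The 7 variables draw from only 7 values {1, 2, 3, 4, 5, 6, 7}, so each is used; only Carol can be 3, hence Carol = 3.
Among the 6 still-open variables, 1 fits only Ivy (and all 6 values in {1, 2, 4, 5, 6, 7} must be used), so Ivy = 1.
The 5 still-open variables draw from only 5 values {2, 4, 5, 6, 7}, so each is used; only Jack can be 7, hence Jack = 7.
The 2 variables Bob and Kira are confined to {4, 5}, which locks those values in; drop them from Alice.
Determined: Ivy=1, Carol=3, Jack=7. The other people each still have more than one consistent value. That makes 3.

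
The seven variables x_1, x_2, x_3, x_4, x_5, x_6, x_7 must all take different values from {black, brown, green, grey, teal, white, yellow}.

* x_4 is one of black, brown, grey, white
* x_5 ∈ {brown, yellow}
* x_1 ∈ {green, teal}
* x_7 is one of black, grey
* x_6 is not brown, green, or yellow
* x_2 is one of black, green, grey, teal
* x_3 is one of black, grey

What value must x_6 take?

white

The 7 variables together cover exactly {black, brown, green, grey, teal, white, yellow} — 7 values for 7 variables — and yellow appears only in x_5's list, so x_5 = yellow.
The 6 still-open variables together cover exactly {black, brown, green, grey, teal, white} — 6 values for 6 variables — and brown appears only in x_4's list, so x_4 = brown.
Among the 5 still-open variables, white fits only x_6 (and all 5 values in {black, green, grey, teal, white} must be used), so x_6 = white.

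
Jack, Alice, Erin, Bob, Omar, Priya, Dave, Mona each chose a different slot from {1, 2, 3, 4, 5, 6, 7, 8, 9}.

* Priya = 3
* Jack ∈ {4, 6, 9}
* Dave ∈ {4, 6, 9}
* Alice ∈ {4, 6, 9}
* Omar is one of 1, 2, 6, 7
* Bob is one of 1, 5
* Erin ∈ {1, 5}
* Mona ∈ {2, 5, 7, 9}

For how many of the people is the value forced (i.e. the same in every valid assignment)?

Priya must be 3 (only option left).
Erin and Bob share exactly the 2 values {1, 5}; by pigeonhole those values go to them, so strike 1, 5 from Omar, Mona.
Jack, Alice, Dave between them cover only {4, 6, 9} — a naked triple. Remove those values from Omar, Mona.
Determined: Priya=3. The other people each still have more than one consistent value. That makes 1.

1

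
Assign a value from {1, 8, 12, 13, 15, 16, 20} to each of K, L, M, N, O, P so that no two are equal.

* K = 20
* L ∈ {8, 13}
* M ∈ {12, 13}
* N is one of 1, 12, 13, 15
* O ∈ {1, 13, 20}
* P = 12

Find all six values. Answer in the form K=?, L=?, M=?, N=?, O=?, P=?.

K's domain is down to {20}, so K = 20. So O can't be 20.
P has just one choice, so P = 12. Strike 12 from M, N.
M's domain is down to {13}, so M = 13. So L, N, O can't be 13.
O has just one choice, so O = 1. Strike 1 from N.
That leaves L = 8.
N must be 15 (only option left).

K=20, L=8, M=13, N=15, O=1, P=12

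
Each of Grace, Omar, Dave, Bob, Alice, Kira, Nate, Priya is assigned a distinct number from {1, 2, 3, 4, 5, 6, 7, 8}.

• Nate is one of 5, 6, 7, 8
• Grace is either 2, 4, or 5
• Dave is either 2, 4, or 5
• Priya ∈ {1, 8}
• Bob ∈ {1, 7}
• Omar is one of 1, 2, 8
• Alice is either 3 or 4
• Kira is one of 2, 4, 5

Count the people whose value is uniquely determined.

The 8 variables draw from only 8 values {1, 2, 3, 4, 5, 6, 7, 8}, so each is used; only Alice can be 3, hence Alice = 3.
The 7 still-open variables draw from only 7 values {1, 2, 4, 5, 6, 7, 8}, so each is used; only Nate can be 6, hence Nate = 6.
The 6 still-open variables draw from only 6 values {1, 2, 4, 5, 7, 8}, so each is used; only Bob can be 7, hence Bob = 7.
Grace, Dave, Kira between them cover only {2, 4, 5} — a naked triple. Remove those values from Omar.
Determined: Bob=7, Alice=3, Nate=6. The other people each still have more than one consistent value. That makes 3.

3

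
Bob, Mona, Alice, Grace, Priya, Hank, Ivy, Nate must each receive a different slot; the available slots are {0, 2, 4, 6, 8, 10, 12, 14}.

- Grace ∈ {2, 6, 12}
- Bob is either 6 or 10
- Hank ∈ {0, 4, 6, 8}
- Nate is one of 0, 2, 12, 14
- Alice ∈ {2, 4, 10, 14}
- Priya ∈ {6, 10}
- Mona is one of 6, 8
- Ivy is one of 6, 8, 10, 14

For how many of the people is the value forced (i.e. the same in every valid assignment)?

Bob and Priya share exactly the 2 values {6, 10}; by pigeonhole those values go to them, so strike 6, 10 from Mona, Alice, Grace, Hank, Ivy.
Mona's domain is down to {8}, so Mona = 8. Strike 8 from Hank, Ivy.
Ivy has just one choice, so Ivy = 14. Eliminate 14 elsewhere: Alice, Nate.
Determined: Mona=8, Ivy=14. The other people each still have more than one consistent value. That makes 2.

2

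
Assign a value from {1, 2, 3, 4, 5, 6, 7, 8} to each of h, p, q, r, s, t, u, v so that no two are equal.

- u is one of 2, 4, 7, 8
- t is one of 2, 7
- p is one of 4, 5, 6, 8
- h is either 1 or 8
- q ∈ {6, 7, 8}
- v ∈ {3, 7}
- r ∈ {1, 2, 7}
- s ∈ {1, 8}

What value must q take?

6

The 8 variables draw from only 8 values {1, 2, 3, 4, 5, 6, 7, 8}, so each is used; only v can be 3, hence v = 3.
The 7 still-open variables together cover exactly {1, 2, 4, 5, 6, 7, 8} — 7 values for 7 variables — and 5 appears only in p's list, so p = 5.
Among the 6 still-open variables, 4 fits only u (and all 6 values in {1, 2, 4, 6, 7, 8} must be used), so u = 4.
Among the 5 still-open variables, 6 fits only q (and all 5 values in {1, 2, 6, 7, 8} must be used), so q = 6.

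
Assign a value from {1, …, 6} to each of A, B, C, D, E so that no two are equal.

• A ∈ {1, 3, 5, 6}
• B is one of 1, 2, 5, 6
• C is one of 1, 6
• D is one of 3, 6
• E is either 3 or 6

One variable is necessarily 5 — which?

The 5 variables draw from only 5 values {1, 2, 3, 5, 6}, so each is used; only B can be 2, hence B = 2.
The 4 still-open variables together cover exactly {1, 3, 5, 6} — 4 values for 4 variables — and 5 appears only in A's list, so A = 5.

A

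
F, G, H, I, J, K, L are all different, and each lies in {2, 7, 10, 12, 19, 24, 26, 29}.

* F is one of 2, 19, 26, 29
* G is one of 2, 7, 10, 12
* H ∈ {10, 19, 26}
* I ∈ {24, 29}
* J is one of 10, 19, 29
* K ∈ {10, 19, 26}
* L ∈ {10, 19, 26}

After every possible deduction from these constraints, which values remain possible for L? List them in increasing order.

The 3 variables H, K, L are confined to {10, 19, 26}, which locks those values in; drop them from F, G, J.
That leaves J = 29. Remove 29 from F, I.
F has just one choice, so F = 2. Remove 2 from G.
I has just one choice, so I = 24.
No further eliminations apply; L can still be any of 10, 19, 26.

10, 19, 26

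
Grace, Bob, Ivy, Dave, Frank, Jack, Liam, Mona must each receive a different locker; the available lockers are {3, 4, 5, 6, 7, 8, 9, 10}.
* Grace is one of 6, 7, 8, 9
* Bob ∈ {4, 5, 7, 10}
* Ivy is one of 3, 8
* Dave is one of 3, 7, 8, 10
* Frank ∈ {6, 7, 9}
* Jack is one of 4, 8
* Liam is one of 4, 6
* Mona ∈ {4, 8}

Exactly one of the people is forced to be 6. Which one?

The 8 variables together cover exactly {3, 4, 5, 6, 7, 8, 9, 10} — 8 values for 8 variables — and 5 appears only in Bob's list, so Bob = 5.
Among the 7 still-open variables, 10 fits only Dave (and all 7 values in {3, 4, 6, 7, 8, 9, 10} must be used), so Dave = 10.
The 6 still-open variables together cover exactly {3, 4, 6, 7, 8, 9} — 6 values for 6 variables — and 3 appears only in Ivy's list, so Ivy = 3.
Jack and Mona between them cover only {4, 8} — a naked pair. Remove those values from Grace, Liam.
So 6 goes to Liam.

Liam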